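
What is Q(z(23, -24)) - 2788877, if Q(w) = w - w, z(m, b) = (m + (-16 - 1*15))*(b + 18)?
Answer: -2788877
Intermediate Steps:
z(m, b) = (-31 + m)*(18 + b) (z(m, b) = (m + (-16 - 15))*(18 + b) = (m - 31)*(18 + b) = (-31 + m)*(18 + b))
Q(w) = 0
Q(z(23, -24)) - 2788877 = 0 - 2788877 = -2788877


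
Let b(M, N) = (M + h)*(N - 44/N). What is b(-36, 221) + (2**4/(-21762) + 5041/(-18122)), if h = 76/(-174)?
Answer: -3539040201821/439875306 ≈ -8045.6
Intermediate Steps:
h = -38/87 (h = 76*(-1/174) = -38/87 ≈ -0.43678)
b(M, N) = (-38/87 + M)*(N - 44/N) (b(M, N) = (M - 38/87)*(N - 44/N) = (-38/87 + M)*(N - 44/N))
b(-36, 221) + (2**4/(-21762) + 5041/(-18122)) = (1/87)*(1672 - 3828*(-36) + 221**2*(-38 + 87*(-36)))/221 + (2**4/(-21762) + 5041/(-18122)) = (1/87)*(1/221)*(1672 + 137808 + 48841*(-38 - 3132)) + (16*(-1/21762) + 5041*(-1/18122)) = (1/87)*(1/221)*(1672 + 137808 + 48841*(-3170)) + (-8/10881 - 5041/18122) = (1/87)*(1/221)*(1672 + 137808 - 154825970) - 4230469/15168114 = (1/87)*(1/221)*(-154686490) - 4230469/15168114 = -154686490/19227 - 4230469/15168114 = -3539040201821/439875306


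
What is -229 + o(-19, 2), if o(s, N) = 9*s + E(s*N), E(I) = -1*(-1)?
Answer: -399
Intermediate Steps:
E(I) = 1
o(s, N) = 1 + 9*s (o(s, N) = 9*s + 1 = 1 + 9*s)
-229 + o(-19, 2) = -229 + (1 + 9*(-19)) = -229 + (1 - 171) = -229 - 170 = -399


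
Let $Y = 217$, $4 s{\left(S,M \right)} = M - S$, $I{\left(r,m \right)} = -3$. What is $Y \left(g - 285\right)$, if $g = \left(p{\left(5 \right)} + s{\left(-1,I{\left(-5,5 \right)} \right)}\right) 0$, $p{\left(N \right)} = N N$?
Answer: $-61845$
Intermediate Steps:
$s{\left(S,M \right)} = - \frac{S}{4} + \frac{M}{4}$ ($s{\left(S,M \right)} = \frac{M - S}{4} = - \frac{S}{4} + \frac{M}{4}$)
$p{\left(N \right)} = N^{2}$
$g = 0$ ($g = \left(5^{2} + \left(\left(- \frac{1}{4}\right) \left(-1\right) + \frac{1}{4} \left(-3\right)\right)\right) 0 = \left(25 + \left(\frac{1}{4} - \frac{3}{4}\right)\right) 0 = \left(25 - \frac{1}{2}\right) 0 = \frac{49}{2} \cdot 0 = 0$)
$Y \left(g - 285\right) = 217 \left(0 - 285\right) = 217 \left(-285\right) = -61845$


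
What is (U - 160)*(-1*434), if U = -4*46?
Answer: 149296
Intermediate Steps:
U = -184
(U - 160)*(-1*434) = (-184 - 160)*(-1*434) = -344*(-434) = 149296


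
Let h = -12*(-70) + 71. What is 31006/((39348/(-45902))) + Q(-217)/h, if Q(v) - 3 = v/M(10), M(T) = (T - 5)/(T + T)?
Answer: -324150829588/8961507 ≈ -36171.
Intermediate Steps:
M(T) = (-5 + T)/(2*T) (M(T) = (-5 + T)/((2*T)) = (-5 + T)*(1/(2*T)) = (-5 + T)/(2*T))
h = 911 (h = 840 + 71 = 911)
Q(v) = 3 + 4*v (Q(v) = 3 + v/(((½)*(-5 + 10)/10)) = 3 + v/(((½)*(⅒)*5)) = 3 + v/(¼) = 3 + v*4 = 3 + 4*v)
31006/((39348/(-45902))) + Q(-217)/h = 31006/((39348/(-45902))) + (3 + 4*(-217))/911 = 31006/((39348*(-1/45902))) + (3 - 868)*(1/911) = 31006/(-19674/22951) - 865*1/911 = 31006*(-22951/19674) - 865/911 = -355809353/9837 - 865/911 = -324150829588/8961507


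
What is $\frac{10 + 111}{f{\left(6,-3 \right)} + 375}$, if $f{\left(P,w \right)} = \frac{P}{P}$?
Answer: $\frac{121}{376} \approx 0.32181$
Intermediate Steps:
$f{\left(P,w \right)} = 1$
$\frac{10 + 111}{f{\left(6,-3 \right)} + 375} = \frac{10 + 111}{1 + 375} = \frac{121}{376}$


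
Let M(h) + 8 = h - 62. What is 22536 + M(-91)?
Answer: 22375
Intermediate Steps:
M(h) = -70 + h (M(h) = -8 + (h - 62) = -8 + (-62 + h) = -70 + h)
22536 + M(-91) = 22536 + (-70 - 91) = 22536 - 161 = 22375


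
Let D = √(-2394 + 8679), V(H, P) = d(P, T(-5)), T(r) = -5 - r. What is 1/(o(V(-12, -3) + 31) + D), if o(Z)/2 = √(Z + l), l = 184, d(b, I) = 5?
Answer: 1/(√6285 + 4*√55) ≈ 0.0091791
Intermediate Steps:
V(H, P) = 5
D = √6285 ≈ 79.278
o(Z) = 2*√(184 + Z) (o(Z) = 2*√(Z + 184) = 2*√(184 + Z))
1/(o(V(-12, -3) + 31) + D) = 1/(2*√(184 + (5 + 31)) + √6285) = 1/(2*√(184 + 36) + √6285) = 1/(2*√220 + √6285) = 1/(2*(2*√55) + √6285) = 1/(4*√55 + √6285) = 1/(√6285 + 4*√55)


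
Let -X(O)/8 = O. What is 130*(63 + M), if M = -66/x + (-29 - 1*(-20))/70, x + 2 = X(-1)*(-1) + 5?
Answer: 69225/7 ≈ 9889.3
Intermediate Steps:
X(O) = -8*O
x = -5 (x = -2 + (-8*(-1)*(-1) + 5) = -2 + (8*(-1) + 5) = -2 + (-8 + 5) = -2 - 3 = -5)
M = 183/14 (M = -66/(-5) + (-29 - 1*(-20))/70 = -66*(-⅕) + (-29 + 20)*(1/70) = 66/5 - 9*1/70 = 66/5 - 9/70 = 183/14 ≈ 13.071)
130*(63 + M) = 130*(63 + 183/14) = 130*(1065/14) = 69225/7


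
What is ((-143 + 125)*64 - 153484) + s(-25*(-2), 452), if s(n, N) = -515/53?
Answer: -8196223/53 ≈ -1.5465e+5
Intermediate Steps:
s(n, N) = -515/53 (s(n, N) = -515*1/53 = -515/53)
((-143 + 125)*64 - 153484) + s(-25*(-2), 452) = ((-143 + 125)*64 - 153484) - 515/53 = (-18*64 - 153484) - 515/53 = (-1152 - 153484) - 515/53 = -154636 - 515/53 = -8196223/53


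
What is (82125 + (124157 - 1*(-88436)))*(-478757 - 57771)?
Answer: -158124459104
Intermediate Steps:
(82125 + (124157 - 1*(-88436)))*(-478757 - 57771) = (82125 + (124157 + 88436))*(-536528) = (82125 + 212593)*(-536528) = 294718*(-536528) = -158124459104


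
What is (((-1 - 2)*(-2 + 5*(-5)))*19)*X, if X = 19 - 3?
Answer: 24624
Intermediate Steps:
X = 16
(((-1 - 2)*(-2 + 5*(-5)))*19)*X = (((-1 - 2)*(-2 + 5*(-5)))*19)*16 = (-3*(-2 - 25)*19)*16 = (-3*(-27)*19)*16 = (81*19)*16 = 1539*16 = 24624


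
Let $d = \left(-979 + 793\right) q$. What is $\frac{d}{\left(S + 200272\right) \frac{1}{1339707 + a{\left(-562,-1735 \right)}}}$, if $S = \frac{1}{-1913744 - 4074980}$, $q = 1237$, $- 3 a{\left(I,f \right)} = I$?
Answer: $- \frac{1846237179947209448}{1199373732927} \approx -1.5393 \cdot 10^{6}$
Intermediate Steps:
$a{\left(I,f \right)} = - \frac{I}{3}$
$S = - \frac{1}{5988724}$ ($S = \frac{1}{-5988724} = - \frac{1}{5988724} \approx -1.6698 \cdot 10^{-7}$)
$d = -230082$ ($d = \left(-979 + 793\right) 1237 = \left(-186\right) 1237 = -230082$)
$\frac{d}{\left(S + 200272\right) \frac{1}{1339707 + a{\left(-562,-1735 \right)}}} = - \frac{230082}{\left(- \frac{1}{5988724} + 200272\right) \frac{1}{1339707 - - \frac{562}{3}}} = - \frac{230082}{\frac{1199373732927}{5988724} \frac{1}{1339707 + \frac{562}{3}}} = - \frac{230082}{\frac{1199373732927}{5988724} \frac{1}{\frac{4019683}{3}}} = - \frac{230082}{\frac{1199373732927}{5988724} \cdot \frac{3}{4019683}} = - \frac{230082}{\frac{3598121198781}{24072772054492}} = \left(-230082\right) \frac{24072772054492}{3598121198781} = - \frac{1846237179947209448}{1199373732927}$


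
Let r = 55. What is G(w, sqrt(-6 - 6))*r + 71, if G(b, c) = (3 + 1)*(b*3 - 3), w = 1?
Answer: 71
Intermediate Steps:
G(b, c) = -12 + 12*b (G(b, c) = 4*(3*b - 3) = 4*(-3 + 3*b) = -12 + 12*b)
G(w, sqrt(-6 - 6))*r + 71 = (-12 + 12*1)*55 + 71 = (-12 + 12)*55 + 71 = 0*55 + 71 = 0 + 71 = 71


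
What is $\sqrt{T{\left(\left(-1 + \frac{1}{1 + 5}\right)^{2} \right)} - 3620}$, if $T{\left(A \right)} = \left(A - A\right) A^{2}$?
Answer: $2 i \sqrt{905} \approx 60.166 i$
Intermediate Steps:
$T{\left(A \right)} = 0$ ($T{\left(A \right)} = 0 A^{2} = 0$)
$\sqrt{T{\left(\left(-1 + \frac{1}{1 + 5}\right)^{2} \right)} - 3620} = \sqrt{0 - 3620} = \sqrt{-3620} = 2 i \sqrt{905}$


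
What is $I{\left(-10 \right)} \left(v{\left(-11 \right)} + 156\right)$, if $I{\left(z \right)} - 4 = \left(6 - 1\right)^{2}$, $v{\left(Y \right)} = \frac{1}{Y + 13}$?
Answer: $\frac{9077}{2} \approx 4538.5$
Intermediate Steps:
$v{\left(Y \right)} = \frac{1}{13 + Y}$
$I{\left(z \right)} = 29$ ($I{\left(z \right)} = 4 + \left(6 - 1\right)^{2} = 4 + 5^{2} = 4 + 25 = 29$)
$I{\left(-10 \right)} \left(v{\left(-11 \right)} + 156\right) = 29 \left(\frac{1}{13 - 11} + 156\right) = 29 \left(\frac{1}{2} + 156\right) = 29 \cdot \frac{313}{2} = \frac{9077}{2}$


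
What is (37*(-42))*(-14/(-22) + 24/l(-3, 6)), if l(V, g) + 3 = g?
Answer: -147630/11 ≈ -13421.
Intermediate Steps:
l(V, g) = -3 + g
(37*(-42))*(-14/(-22) + 24/l(-3, 6)) = (37*(-42))*(-14/(-22) + 24/(-3 + 6)) = -1554*(-14*(-1/22) + 24/3) = -1554*(7/11 + 24*(1/3)) = -1554*(7/11 + 8) = -1554*95/11 = -147630/11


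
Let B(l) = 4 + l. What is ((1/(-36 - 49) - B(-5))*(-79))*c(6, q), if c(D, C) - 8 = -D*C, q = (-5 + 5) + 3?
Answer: 13272/17 ≈ 780.71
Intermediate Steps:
q = 3 (q = 0 + 3 = 3)
c(D, C) = 8 - C*D (c(D, C) = 8 - D*C = 8 - C*D)
((1/(-36 - 49) - B(-5))*(-79))*c(6, q) = ((1/(-36 - 49) - (4 - 5))*(-79))*(8 - 1*3*6) = ((1/(-85) - 1*(-1))*(-79))*(8 - 18) = ((-1/85 + 1)*(-79))*(-10) = ((84/85)*(-79))*(-10) = -6636/85*(-10) = 13272/17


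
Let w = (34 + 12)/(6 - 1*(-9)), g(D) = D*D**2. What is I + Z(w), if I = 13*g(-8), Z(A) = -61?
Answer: -6717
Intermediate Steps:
g(D) = D**3
w = 46/15 (w = 46/(6 + 9) = 46/15 ≈ 3.0667)
I = -6656 (I = 13*(-8)**3 = 13*(-512) = -6656)
I + Z(w) = -6656 - 61 = -6717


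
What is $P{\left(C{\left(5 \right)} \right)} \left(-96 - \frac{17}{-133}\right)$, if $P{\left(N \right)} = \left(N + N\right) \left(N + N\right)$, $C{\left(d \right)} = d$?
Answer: $- \frac{1275100}{133} \approx -9587.2$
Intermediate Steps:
$P{\left(N \right)} = 4 N^{2}$ ($P{\left(N \right)} = 2 N 2 N = 4 N^{2}$)
$P{\left(C{\left(5 \right)} \right)} \left(-96 - \frac{17}{-133}\right) = 4 \cdot 5^{2} \left(-96 - \frac{17}{-133}\right) = 4 \cdot 25 \left(-96 - - \frac{17}{133}\right) = 100 \left(-96 + \frac{17}{133}\right) = 100 \left(- \frac{12751}{133}\right) = - \frac{1275100}{133}$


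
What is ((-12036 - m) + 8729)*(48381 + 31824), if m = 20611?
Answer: -1918343190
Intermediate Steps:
((-12036 - m) + 8729)*(48381 + 31824) = ((-12036 - 1*20611) + 8729)*(48381 + 31824) = ((-12036 - 20611) + 8729)*80205 = (-32647 + 8729)*80205 = -23918*80205 = -1918343190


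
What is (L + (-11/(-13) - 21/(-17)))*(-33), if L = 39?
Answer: -299607/221 ≈ -1355.7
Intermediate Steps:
(L + (-11/(-13) - 21/(-17)))*(-33) = (39 + (-11/(-13) - 21/(-17)))*(-33) = (39 + (-11*(-1/13) - 21*(-1/17)))*(-33) = (39 + (11/13 + 21/17))*(-33) = (39 + 460/221)*(-33) = (9079/221)*(-33) = -299607/221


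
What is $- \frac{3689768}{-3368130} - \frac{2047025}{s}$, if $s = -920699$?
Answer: $\frac{5145906010541}{1550516961435} \approx 3.3188$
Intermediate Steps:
$- \frac{3689768}{-3368130} - \frac{2047025}{s} = - \frac{3689768}{-3368130} - \frac{2047025}{-920699} = \left(-3689768\right) \left(- \frac{1}{3368130}\right) - - \frac{2047025}{920699} = \frac{1844884}{1684065} + \frac{2047025}{920699} = \frac{5145906010541}{1550516961435}$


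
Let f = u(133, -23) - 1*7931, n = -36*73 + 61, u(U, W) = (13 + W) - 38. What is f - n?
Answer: -5412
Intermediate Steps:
u(U, W) = -25 + W
n = -2567 (n = -2628 + 61 = -2567)
f = -7979 (f = (-25 - 23) - 1*7931 = -48 - 7931 = -7979)
f - n = -7979 - 1*(-2567) = -7979 + 2567 = -5412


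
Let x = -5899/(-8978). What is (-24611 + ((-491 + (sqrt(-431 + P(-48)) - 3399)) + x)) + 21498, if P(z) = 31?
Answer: -62867035/8978 + 20*I ≈ -7002.3 + 20.0*I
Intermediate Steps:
x = 5899/8978 (x = -5899*(-1/8978) = 5899/8978 ≈ 0.65705)
(-24611 + ((-491 + (sqrt(-431 + P(-48)) - 3399)) + x)) + 21498 = (-24611 + ((-491 + (sqrt(-431 + 31) - 3399)) + 5899/8978)) + 21498 = (-24611 + ((-491 + (sqrt(-400) - 3399)) + 5899/8978)) + 21498 = (-24611 + ((-491 + (20*I - 3399)) + 5899/8978)) + 21498 = (-24611 + ((-491 + (-3399 + 20*I)) + 5899/8978)) + 21498 = (-24611 + ((-3890 + 20*I) + 5899/8978)) + 21498 = (-24611 + (-34918521/8978 + 20*I)) + 21498 = (-255876079/8978 + 20*I) + 21498 = -62867035/8978 + 20*I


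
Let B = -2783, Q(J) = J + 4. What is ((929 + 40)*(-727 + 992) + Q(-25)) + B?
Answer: 253981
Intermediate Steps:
Q(J) = 4 + J
((929 + 40)*(-727 + 992) + Q(-25)) + B = ((929 + 40)*(-727 + 992) + (4 - 25)) - 2783 = (969*265 - 21) - 2783 = (256785 - 21) - 2783 = 256764 - 2783 = 253981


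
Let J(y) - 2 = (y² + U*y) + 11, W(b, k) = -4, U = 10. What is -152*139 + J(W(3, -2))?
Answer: -21139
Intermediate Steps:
J(y) = 13 + y² + 10*y (J(y) = 2 + ((y² + 10*y) + 11) = 2 + (11 + y² + 10*y) = 13 + y² + 10*y)
-152*139 + J(W(3, -2)) = -152*139 + (13 + (-4)² + 10*(-4)) = -21128 + (13 + 16 - 40) = -21128 - 11 = -21139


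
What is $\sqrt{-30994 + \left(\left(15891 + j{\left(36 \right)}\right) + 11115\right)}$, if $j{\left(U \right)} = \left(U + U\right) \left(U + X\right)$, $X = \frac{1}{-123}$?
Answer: $\frac{2 i \sqrt{586915}}{41} \approx 37.371 i$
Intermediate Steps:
$X = - \frac{1}{123} \approx -0.0081301$
$j{\left(U \right)} = 2 U \left(- \frac{1}{123} + U\right)$ ($j{\left(U \right)} = \left(U + U\right) \left(U - \frac{1}{123}\right) = 2 U \left(- \frac{1}{123} + U\right)$)
$\sqrt{-30994 + \left(\left(15891 + j{\left(36 \right)}\right) + 11115\right)} = \sqrt{-30994 + \left(\left(15891 + \frac{2}{123} \cdot 36 \left(-1 + 123 \cdot 36\right)\right) + 11115\right)} = \sqrt{-30994 + \left(\left(15891 + \frac{2}{123} \cdot 36 \left(-1 + 4428\right)\right) + 11115\right)} = \sqrt{-30994 + \left(\left(15891 + \frac{2}{123} \cdot 36 \cdot 4427\right) + 11115\right)} = \sqrt{-30994 + \left(\left(15891 + \frac{106248}{41}\right) + 11115\right)} = \sqrt{-30994 + \left(\frac{757779}{41} + 11115\right)} = \sqrt{-30994 + \frac{1213494}{41}} = \sqrt{- \frac{57260}{41}} = \frac{2 i \sqrt{586915}}{41}$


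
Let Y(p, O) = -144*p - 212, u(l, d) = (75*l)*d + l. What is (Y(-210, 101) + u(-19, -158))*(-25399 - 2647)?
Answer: -7156189314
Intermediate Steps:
u(l, d) = l + 75*d*l (u(l, d) = 75*d*l + l = l + 75*d*l)
Y(p, O) = -212 - 144*p
(Y(-210, 101) + u(-19, -158))*(-25399 - 2647) = ((-212 - 144*(-210)) - 19*(1 + 75*(-158)))*(-25399 - 2647) = ((-212 + 30240) - 19*(1 - 11850))*(-28046) = (30028 - 19*(-11849))*(-28046) = (30028 + 225131)*(-28046) = 255159*(-28046) = -7156189314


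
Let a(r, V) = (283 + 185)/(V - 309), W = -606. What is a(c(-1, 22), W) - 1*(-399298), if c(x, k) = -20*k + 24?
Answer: 121785734/305 ≈ 3.9930e+5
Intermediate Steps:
c(x, k) = 24 - 20*k
a(r, V) = 468/(-309 + V)
a(c(-1, 22), W) - 1*(-399298) = 468/(-309 - 606) - 1*(-399298) = 468/(-915) + 399298 = 468*(-1/915) + 399298 = -156/305 + 399298 = 121785734/305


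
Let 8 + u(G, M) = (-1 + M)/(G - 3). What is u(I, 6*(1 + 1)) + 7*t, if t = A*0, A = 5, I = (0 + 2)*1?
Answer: -19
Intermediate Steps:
I = 2 (I = 2*1 = 2)
t = 0 (t = 5*0 = 0)
u(G, M) = -8 + (-1 + M)/(-3 + G) (u(G, M) = -8 + (-1 + M)/(G - 3) = -8 + (-1 + M)/(-3 + G))
u(I, 6*(1 + 1)) + 7*t = (23 + 6*(1 + 1) - 8*2)/(-3 + 2) + 7*0 = (23 + 6*2 - 16)/(-1) + 0 = -(23 + 12 - 16) + 0 = -1*19 + 0 = -19 + 0 = -19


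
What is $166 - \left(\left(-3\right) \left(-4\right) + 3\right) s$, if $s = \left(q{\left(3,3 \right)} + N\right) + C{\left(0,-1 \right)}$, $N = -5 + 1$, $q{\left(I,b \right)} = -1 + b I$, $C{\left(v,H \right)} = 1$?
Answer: $91$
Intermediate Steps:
$q{\left(I,b \right)} = -1 + I b$
$N = -4$
$s = 5$ ($s = \left(\left(-1 + 3 \cdot 3\right) - 4\right) + 1 = \left(\left(-1 + 9\right) - 4\right) + 1 = \left(8 - 4\right) + 1 = 4 + 1 = 5$)
$166 - \left(\left(-3\right) \left(-4\right) + 3\right) s = 166 - \left(\left(-3\right) \left(-4\right) + 3\right) 5 = 166 - \left(12 + 3\right) 5 = 166 - 15 \cdot 5 = 166 - 75 = 91$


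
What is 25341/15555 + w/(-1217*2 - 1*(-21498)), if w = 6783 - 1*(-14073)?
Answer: 33646496/12355855 ≈ 2.7231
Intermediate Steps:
w = 20856 (w = 6783 + 14073 = 20856)
25341/15555 + w/(-1217*2 - 1*(-21498)) = 25341/15555 + 20856/(-1217*2 - 1*(-21498)) = 25341*(1/15555) + 20856/(-2434 + 21498) = 8447/5185 + 20856/19064 = 8447/5185 + 20856*(1/19064) = 8447/5185 + 2607/2383 = 33646496/12355855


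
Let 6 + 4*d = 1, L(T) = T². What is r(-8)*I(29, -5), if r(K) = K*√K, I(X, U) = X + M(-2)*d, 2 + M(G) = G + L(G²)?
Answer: -224*I*√2 ≈ -316.78*I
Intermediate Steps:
M(G) = -2 + G + G⁴ (M(G) = -2 + (G + (G²)²) = -2 + (G + G⁴) = -2 + G + G⁴)
d = -5/4 (d = -3/2 + (¼)*1 = -3/2 + ¼ = -5/4 ≈ -1.2500)
I(X, U) = -15 + X (I(X, U) = X + (-2 - 2 + (-2)⁴)*(-5/4) = X + (-2 - 2 + 16)*(-5/4) = X + 12*(-5/4) = X - 15 = -15 + X)
r(K) = K^(3/2)
r(-8)*I(29, -5) = (-8)^(3/2)*(-15 + 29) = -16*I*√2*14 = -224*I*√2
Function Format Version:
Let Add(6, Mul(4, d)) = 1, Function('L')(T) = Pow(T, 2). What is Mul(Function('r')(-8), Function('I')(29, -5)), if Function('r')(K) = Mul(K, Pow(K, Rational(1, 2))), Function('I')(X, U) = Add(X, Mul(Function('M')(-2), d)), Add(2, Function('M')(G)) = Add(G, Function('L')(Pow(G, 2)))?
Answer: Mul(-224, I, Pow(2, Rational(1, 2))) ≈ Mul(-316.78, I)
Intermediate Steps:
Function('M')(G) = Add(-2, G, Pow(G, 4)) (Function('M')(G) = Add(-2, Add(G, Pow(Pow(G, 2), 2))) = Add(-2, Add(G, Pow(G, 4))) = Add(-2, G, Pow(G, 4)))
d = Rational(-5, 4) (d = Add(Rational(-3, 2), Mul(Rational(1, 4), 1)) = Add(Rational(-3, 2), Rational(1, 4)) = Rational(-5, 4) ≈ -1.2500)
Function('I')(X, U) = Add(-15, X) (Function('I')(X, U) = Add(X, Mul(Add(-2, -2, Pow(-2, 4)), Rational(-5, 4))) = Add(X, Mul(Add(-2, -2, 16), Rational(-5, 4))) = Add(X, Mul(12, Rational(-5, 4))) = Add(X, -15) = Add(-15, X))
Function('r')(K) = Pow(K, Rational(3, 2))
Mul(Function('r')(-8), Function('I')(29, -5)) = Mul(Pow(-8, Rational(3, 2)), Add(-15, 29)) = Mul(Mul(-16, I, Pow(2, Rational(1, 2))), 14) = Mul(-224, I, Pow(2, Rational(1, 2)))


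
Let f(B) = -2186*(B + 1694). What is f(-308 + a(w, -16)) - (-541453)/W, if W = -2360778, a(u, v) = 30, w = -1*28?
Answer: -7307496103981/2360778 ≈ -3.0954e+6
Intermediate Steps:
w = -28
f(B) = -3703084 - 2186*B (f(B) = -2186*(1694 + B) = -3703084 - 2186*B)
f(-308 + a(w, -16)) - (-541453)/W = (-3703084 - 2186*(-308 + 30)) - (-541453)/(-2360778) = (-3703084 - 2186*(-278)) - (-541453)*(-1)/2360778 = (-3703084 + 607708) - 1*541453/2360778 = -3095376 - 541453/2360778 = -7307496103981/2360778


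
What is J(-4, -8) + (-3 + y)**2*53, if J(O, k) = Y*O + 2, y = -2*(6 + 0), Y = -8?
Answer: 11959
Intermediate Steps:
y = -12 (y = -2*6 = -1*12 = -12)
J(O, k) = 2 - 8*O (J(O, k) = -8*O + 2 = 2 - 8*O)
J(-4, -8) + (-3 + y)**2*53 = (2 - 8*(-4)) + (-3 - 12)**2*53 = (2 + 32) + (-15)**2*53 = 34 + 225*53 = 34 + 11925 = 11959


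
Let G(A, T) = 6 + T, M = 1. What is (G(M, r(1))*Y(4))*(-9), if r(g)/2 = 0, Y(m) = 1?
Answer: -54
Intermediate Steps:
r(g) = 0 (r(g) = 2*0 = 0)
(G(M, r(1))*Y(4))*(-9) = ((6 + 0)*1)*(-9) = (6*1)*(-9) = 6*(-9) = -54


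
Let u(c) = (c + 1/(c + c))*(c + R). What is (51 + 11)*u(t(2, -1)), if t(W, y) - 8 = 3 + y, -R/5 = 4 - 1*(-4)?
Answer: -18693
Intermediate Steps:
R = -40 (R = -5*(4 - 1*(-4)) = -5*(4 + 4) = -5*8 = -40)
t(W, y) = 11 + y (t(W, y) = 8 + (3 + y) = 11 + y)
u(c) = (-40 + c)*(c + 1/(2*c)) (u(c) = (c + 1/(c + c))*(c - 40) = (c + 1/(2*c))*(-40 + c) = (-40 + c)*(c + 1/(2*c)))
(51 + 11)*u(t(2, -1)) = (51 + 11)*(½ + (11 - 1)² - 40*(11 - 1) - 20/(11 - 1)) = 62*(½ + 10² - 40*10 - 20/10) = 62*(½ + 100 - 400 - 20*⅒) = 62*(½ + 100 - 400 - 2) = 62*(-603/2) = -18693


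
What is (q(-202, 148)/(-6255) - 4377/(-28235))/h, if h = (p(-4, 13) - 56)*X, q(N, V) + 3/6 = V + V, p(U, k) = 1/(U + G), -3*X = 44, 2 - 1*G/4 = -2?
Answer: 7613877/57935904730 ≈ 0.00013142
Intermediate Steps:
G = 16 (G = 8 - 4*(-2) = 8 + 8 = 16)
X = -44/3 (X = -⅓*44 = -44/3 ≈ -14.667)
p(U, k) = 1/(16 + U) (p(U, k) = 1/(U + 16) = 1/(16 + U))
q(N, V) = -½ + 2*V (q(N, V) = -½ + (V + V) = -½ + 2*V)
h = 7381/9 (h = (1/(16 - 4) - 56)*(-44/3) = (1/12 - 56)*(-44/3) = -671/12*(-44/3) = 7381/9 ≈ 820.11)
(q(-202, 148)/(-6255) - 4377/(-28235))/h = ((-½ + 2*148)/(-6255) - 4377/(-28235))/(7381/9) = ((-½ + 296)*(-1/6255) - 4377*(-1/28235))*(9/7381) = ((591/2)*(-1/6255) + 4377/28235)*(9/7381) = (-197/4170 + 4377/28235)*(9/7381) = (2537959/23547990)*(9/7381) = 7613877/57935904730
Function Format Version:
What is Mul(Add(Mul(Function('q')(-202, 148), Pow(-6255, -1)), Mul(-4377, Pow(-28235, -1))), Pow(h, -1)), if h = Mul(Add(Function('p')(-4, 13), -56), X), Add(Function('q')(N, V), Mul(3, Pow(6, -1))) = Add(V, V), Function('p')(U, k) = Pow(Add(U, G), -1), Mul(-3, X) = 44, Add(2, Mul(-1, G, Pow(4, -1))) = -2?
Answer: Rational(7613877, 57935904730) ≈ 0.00013142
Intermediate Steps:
G = 16 (G = Add(8, Mul(-4, -2)) = Add(8, 8) = 16)
X = Rational(-44, 3) (X = Mul(Rational(-1, 3), 44) = Rational(-44, 3) ≈ -14.667)
Function('p')(U, k) = Pow(Add(16, U), -1) (Function('p')(U, k) = Pow(Add(U, 16), -1) = Pow(Add(16, U), -1))
Function('q')(N, V) = Add(Rational(-1, 2), Mul(2, V)) (Function('q')(N, V) = Add(Rational(-1, 2), Add(V, V)) = Add(Rational(-1, 2), Mul(2, V)))
h = Rational(7381, 9) (h = Mul(Add(Pow(Add(16, -4), -1), -56), Rational(-44, 3)) = Mul(Add(Pow(12, -1), -56), Rational(-44, 3)) = Mul(Add(Rational(1, 12), -56), Rational(-44, 3)) = Mul(Rational(-671, 12), Rational(-44, 3)) = Rational(7381, 9) ≈ 820.11)
Mul(Add(Mul(Function('q')(-202, 148), Pow(-6255, -1)), Mul(-4377, Pow(-28235, -1))), Pow(h, -1)) = Mul(Add(Mul(Add(Rational(-1, 2), Mul(2, 148)), Pow(-6255, -1)), Mul(-4377, Pow(-28235, -1))), Pow(Rational(7381, 9), -1)) = Mul(Add(Mul(Add(Rational(-1, 2), 296), Rational(-1, 6255)), Mul(-4377, Rational(-1, 28235))), Rational(9, 7381)) = Mul(Add(Mul(Rational(591, 2), Rational(-1, 6255)), Rational(4377, 28235)), Rational(9, 7381)) = Mul(Add(Rational(-197, 4170), Rational(4377, 28235)), Rational(9, 7381)) = Mul(Rational(2537959, 23547990), Rational(9, 7381)) = Rational(7613877, 57935904730)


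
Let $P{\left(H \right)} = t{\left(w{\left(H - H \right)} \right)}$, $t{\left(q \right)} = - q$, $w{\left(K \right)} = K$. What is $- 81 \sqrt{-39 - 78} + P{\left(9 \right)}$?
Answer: $- 243 i \sqrt{13} \approx - 876.15 i$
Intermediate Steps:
$P{\left(H \right)} = 0$ ($P{\left(H \right)} = - (H - H) = \left(-1\right) 0 = 0$)
$- 81 \sqrt{-39 - 78} + P{\left(9 \right)} = - 81 \sqrt{-39 - 78} + 0 = - 81 \sqrt{-117} + 0 = - 81 \cdot 3 i \sqrt{13} + 0 = - 243 i \sqrt{13} + 0 = - 243 i \sqrt{13}$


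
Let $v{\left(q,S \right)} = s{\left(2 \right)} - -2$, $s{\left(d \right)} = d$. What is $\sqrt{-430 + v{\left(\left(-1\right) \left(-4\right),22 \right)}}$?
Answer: $i \sqrt{426} \approx 20.64 i$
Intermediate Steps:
$v{\left(q,S \right)} = 4$ ($v{\left(q,S \right)} = 2 - -2 = 2 + 2 = 4$)
$\sqrt{-430 + v{\left(\left(-1\right) \left(-4\right),22 \right)}} = \sqrt{-430 + 4} = \sqrt{-426} = i \sqrt{426}$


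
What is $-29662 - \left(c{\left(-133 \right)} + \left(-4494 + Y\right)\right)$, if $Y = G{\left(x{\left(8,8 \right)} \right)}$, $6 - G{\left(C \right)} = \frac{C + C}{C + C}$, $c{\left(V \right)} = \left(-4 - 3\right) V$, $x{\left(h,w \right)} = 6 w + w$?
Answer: $-26104$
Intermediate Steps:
$x{\left(h,w \right)} = 7 w$
$c{\left(V \right)} = - 7 V$
$G{\left(C \right)} = 5$ ($G{\left(C \right)} = 6 - \frac{C + C}{C + C} = 6 - \frac{2 C}{2 C} = 6 - 2 C \frac{1}{2 C} = 6 - 1 = 5$)
$Y = 5$
$-29662 - \left(c{\left(-133 \right)} + \left(-4494 + Y\right)\right) = -29662 - \left(\left(-7\right) \left(-133\right) + \left(-4494 + 5\right)\right) = -29662 - \left(931 - 4489\right) = -29662 - -3558 = -29662 + 3558 = -26104$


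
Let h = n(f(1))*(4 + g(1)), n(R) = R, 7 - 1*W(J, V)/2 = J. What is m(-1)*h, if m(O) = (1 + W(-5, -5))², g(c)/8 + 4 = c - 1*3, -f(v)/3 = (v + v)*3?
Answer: 495000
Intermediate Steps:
W(J, V) = 14 - 2*J
f(v) = -18*v (f(v) = -3*(v + v)*3 = -3*2*v*3 = -18*v)
g(c) = -56 + 8*c (g(c) = -32 + 8*(c - 1*3) = -32 + 8*(c - 3) = -32 + 8*(-3 + c) = -32 + (-24 + 8*c) = -56 + 8*c)
h = 792 (h = (-18*1)*(4 + (-56 + 8*1)) = -18*(4 + (-56 + 8)) = -18*(4 - 48) = -18*(-44) = 792)
m(O) = 625 (m(O) = (1 + (14 - 2*(-5)))² = (1 + (14 + 10))² = (1 + 24)² = 25² = 625)
m(-1)*h = 625*792 = 495000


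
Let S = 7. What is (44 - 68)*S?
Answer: -168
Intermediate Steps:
(44 - 68)*S = (44 - 68)*7 = -24*7 = -168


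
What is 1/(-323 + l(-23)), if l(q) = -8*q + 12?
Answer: -1/127 ≈ -0.0078740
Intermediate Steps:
l(q) = 12 - 8*q
1/(-323 + l(-23)) = 1/(-323 + (12 - 8*(-23))) = 1/(-323 + (12 + 184)) = 1/(-323 + 196) = 1/(-127) = -1/127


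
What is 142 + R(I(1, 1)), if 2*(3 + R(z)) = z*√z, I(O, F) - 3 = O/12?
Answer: 139 + 37*√111/144 ≈ 141.71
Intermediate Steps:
I(O, F) = 3 + O/12
R(z) = -3 + z^(3/2)/2 (R(z) = -3 + (z*√z)/2 = -3 + z^(3/2)/2)
142 + R(I(1, 1)) = 142 + (-3 + (3 + (1/12)*1)^(3/2)/2) = 142 + (-3 + (3 + 1/12)^(3/2)/2) = 142 + (-3 + (37/12)^(3/2)/2) = 142 + (-3 + (37*√111/72)/2) = 142 + (-3 + 37*√111/144) = 139 + 37*√111/144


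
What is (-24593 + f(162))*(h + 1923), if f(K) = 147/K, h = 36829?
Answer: -25730804848/27 ≈ -9.5299e+8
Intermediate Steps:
(-24593 + f(162))*(h + 1923) = (-24593 + 147/162)*(36829 + 1923) = (-24593 + 147*(1/162))*38752 = (-24593 + 49/54)*38752 = -1327973/54*38752 = -25730804848/27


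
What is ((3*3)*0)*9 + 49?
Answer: 49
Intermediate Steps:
((3*3)*0)*9 + 49 = (9*0)*9 + 49 = 0*9 + 49 = 0 + 49 = 49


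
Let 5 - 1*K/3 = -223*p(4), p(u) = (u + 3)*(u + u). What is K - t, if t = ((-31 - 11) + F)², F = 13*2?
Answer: 37223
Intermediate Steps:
p(u) = 2*u*(3 + u) (p(u) = (3 + u)*(2*u) = 2*u*(3 + u))
F = 26
t = 256 (t = ((-31 - 11) + 26)² = (-42 + 26)² = (-16)² = 256)
K = 37479 (K = 15 - (-669)*2*4*(3 + 4) = 15 - (-669)*2*4*7 = 15 - (-669)*56 = 15 - 3*(-12488) = 15 + 37464 = 37479)
K - t = 37479 - 1*256 = 37479 - 256 = 37223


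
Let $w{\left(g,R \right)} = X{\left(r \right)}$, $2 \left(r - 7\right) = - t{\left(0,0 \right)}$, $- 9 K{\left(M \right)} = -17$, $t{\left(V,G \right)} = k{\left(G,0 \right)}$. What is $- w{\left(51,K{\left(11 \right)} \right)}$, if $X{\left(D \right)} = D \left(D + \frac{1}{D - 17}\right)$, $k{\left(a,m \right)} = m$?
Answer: $- \frac{483}{10} \approx -48.3$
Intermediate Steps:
$t{\left(V,G \right)} = 0$
$K{\left(M \right)} = \frac{17}{9}$ ($K{\left(M \right)} = \left(- \frac{1}{9}\right) \left(-17\right) = \frac{17}{9}$)
$r = 7$ ($r = 7 + \frac{\left(-1\right) 0}{2} = 7 + \frac{1}{2} \cdot 0 = 7 + 0 = 7$)
$X{\left(D \right)} = D \left(D + \frac{1}{-17 + D}\right)$
$w{\left(g,R \right)} = \frac{483}{10}$ ($w{\left(g,R \right)} = \frac{7 \left(1 + 7^{2} - 119\right)}{-17 + 7} = \frac{7 \left(1 + 49 - 119\right)}{-10} = 7 \left(- \frac{1}{10}\right) \left(-69\right) = \frac{483}{10}$)
$- w{\left(51,K{\left(11 \right)} \right)} = \left(-1\right) \frac{483}{10} = - \frac{483}{10}$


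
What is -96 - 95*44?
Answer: -4276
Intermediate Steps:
-96 - 95*44 = -96 - 4180 = -4276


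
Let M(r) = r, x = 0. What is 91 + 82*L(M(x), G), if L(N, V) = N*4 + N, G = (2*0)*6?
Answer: 91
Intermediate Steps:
G = 0 (G = 0*6 = 0)
L(N, V) = 5*N (L(N, V) = 4*N + N = 5*N)
91 + 82*L(M(x), G) = 91 + 82*(5*0) = 91 + 82*0 = 91 + 0 = 91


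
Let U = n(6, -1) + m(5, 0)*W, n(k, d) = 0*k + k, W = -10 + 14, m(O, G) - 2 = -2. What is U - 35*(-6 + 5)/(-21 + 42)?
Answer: 23/3 ≈ 7.6667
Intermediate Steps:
m(O, G) = 0 (m(O, G) = 2 - 2 = 0)
W = 4
n(k, d) = k (n(k, d) = 0 + k = k)
U = 6 (U = 6 + 0*4 = 6 + 0 = 6)
U - 35*(-6 + 5)/(-21 + 42) = 6 - 35*(-6 + 5)/(-21 + 42) = 6 - (-35)/21 = 6 - 35*(-1/21) = 6 + 5/3 = 23/3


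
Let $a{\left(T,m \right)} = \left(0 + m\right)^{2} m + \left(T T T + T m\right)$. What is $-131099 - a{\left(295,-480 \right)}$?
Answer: $84930126$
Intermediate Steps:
$a{\left(T,m \right)} = T^{3} + m^{3} + T m$ ($a{\left(T,m \right)} = m^{2} m + \left(T^{2} T + T m\right) = m^{3} + \left(T^{3} + T m\right) = T^{3} + m^{3} + T m$)
$-131099 - a{\left(295,-480 \right)} = -131099 - \left(295^{3} + \left(-480\right)^{3} + 295 \left(-480\right)\right) = -131099 - \left(25672375 - 110592000 - 141600\right) = -131099 - -85061225 = -131099 + 85061225 = 84930126$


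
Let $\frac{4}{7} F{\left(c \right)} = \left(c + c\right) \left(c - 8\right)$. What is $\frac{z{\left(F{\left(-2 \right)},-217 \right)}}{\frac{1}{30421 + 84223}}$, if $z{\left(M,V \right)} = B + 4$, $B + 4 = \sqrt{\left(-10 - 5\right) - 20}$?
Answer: $114644 i \sqrt{35} \approx 6.7824 \cdot 10^{5} i$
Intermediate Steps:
$F{\left(c \right)} = \frac{7 c \left(-8 + c\right)}{2}$ ($F{\left(c \right)} = \frac{7 \left(c + c\right) \left(c - 8\right)}{4} = \frac{7 \cdot 2 c \left(-8 + c\right)}{4} = \frac{7 c \left(-8 + c\right)}{2}$)
$B = -4 + i \sqrt{35}$ ($B = -4 + \sqrt{\left(-10 - 5\right) - 20} = -4 + \sqrt{-15 - 20} = -4 + \sqrt{-35} = -4 + i \sqrt{35} \approx -4.0 + 5.9161 i$)
$z{\left(M,V \right)} = i \sqrt{35}$ ($z{\left(M,V \right)} = \left(-4 + i \sqrt{35}\right) + 4 = i \sqrt{35}$)
$\frac{z{\left(F{\left(-2 \right)},-217 \right)}}{\frac{1}{30421 + 84223}} = \frac{i \sqrt{35}}{\frac{1}{30421 + 84223}} = \frac{i \sqrt{35}}{\frac{1}{114644}} = i \sqrt{35} \frac{1}{\frac{1}{114644}} = i \sqrt{35} \cdot 114644 = 114644 i \sqrt{35}$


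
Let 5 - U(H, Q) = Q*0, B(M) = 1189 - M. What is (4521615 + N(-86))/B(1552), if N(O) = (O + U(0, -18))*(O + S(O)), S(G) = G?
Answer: -1511849/121 ≈ -12495.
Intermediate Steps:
U(H, Q) = 5 (U(H, Q) = 5 - Q*0 = 5 - 1*0 = 5 + 0 = 5)
N(O) = 2*O*(5 + O) (N(O) = (O + 5)*(O + O) = (5 + O)*(2*O) = 2*O*(5 + O))
(4521615 + N(-86))/B(1552) = (4521615 + 2*(-86)*(5 - 86))/(1189 - 1*1552) = (4521615 + 2*(-86)*(-81))/(1189 - 1552) = (4521615 + 13932)/(-363) = 4535547*(-1/363) = -1511849/121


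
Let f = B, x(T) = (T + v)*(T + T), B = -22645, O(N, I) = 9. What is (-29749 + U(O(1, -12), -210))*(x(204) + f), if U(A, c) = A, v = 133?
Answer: -3415668740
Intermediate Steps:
x(T) = 2*T*(133 + T) (x(T) = (T + 133)*(T + T) = (133 + T)*(2*T) = 2*T*(133 + T))
f = -22645
(-29749 + U(O(1, -12), -210))*(x(204) + f) = (-29749 + 9)*(2*204*(133 + 204) - 22645) = -29740*(2*204*337 - 22645) = -29740*(137496 - 22645) = -29740*114851 = -3415668740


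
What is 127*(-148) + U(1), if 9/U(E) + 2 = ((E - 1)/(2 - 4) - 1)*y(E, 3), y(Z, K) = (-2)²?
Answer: -37595/2 ≈ -18798.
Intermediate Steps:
y(Z, K) = 4
U(E) = 9/(-4 - 2*E) (U(E) = 9/(-2 + ((E - 1)/(2 - 4) - 1)*4) = 9/(-2 + ((-1 + E)/(-2) - 1)*4) = 9/(-2 + ((-1 + E)*(-½) - 1)*4) = 9/(-2 + ((½ - E/2) - 1)*4) = 9/(-2 + (-½ - E/2)*4) = 9/(-2 + (-2 - 2*E)) = 9/(-4 - 2*E))
127*(-148) + U(1) = 127*(-148) - 9/(4 + 2*1) = -18796 - 9/(4 + 2) = -18796 - 9/6 = -18796 - 9*⅙ = -18796 - 3/2 = -37595/2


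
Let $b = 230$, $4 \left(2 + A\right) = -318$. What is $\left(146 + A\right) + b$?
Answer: $\frac{589}{2} \approx 294.5$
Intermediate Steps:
$A = - \frac{163}{2}$ ($A = -2 + \frac{1}{4} \left(-318\right) = -2 - \frac{159}{2} = - \frac{163}{2} \approx -81.5$)
$\left(146 + A\right) + b = \left(146 - \frac{163}{2}\right) + 230 = \frac{129}{2} + 230 = \frac{589}{2}$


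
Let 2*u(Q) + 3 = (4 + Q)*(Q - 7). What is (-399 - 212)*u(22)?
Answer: -236457/2 ≈ -1.1823e+5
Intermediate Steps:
u(Q) = -3/2 + (-7 + Q)*(4 + Q)/2 (u(Q) = -3/2 + ((4 + Q)*(Q - 7))/2 = -3/2 + ((4 + Q)*(-7 + Q))/2 = -3/2 + ((-7 + Q)*(4 + Q))/2 = -3/2 + (-7 + Q)*(4 + Q)/2)
(-399 - 212)*u(22) = (-399 - 212)*(-31/2 + (1/2)*22**2 - 3/2*22) = -611*(-31/2 + (1/2)*484 - 33) = -611*(-31/2 + 242 - 33) = -611*387/2 = -236457/2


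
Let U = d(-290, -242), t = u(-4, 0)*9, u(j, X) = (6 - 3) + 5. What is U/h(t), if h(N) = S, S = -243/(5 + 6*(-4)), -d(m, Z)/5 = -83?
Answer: 7885/243 ≈ 32.449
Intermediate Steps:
u(j, X) = 8 (u(j, X) = 3 + 5 = 8)
d(m, Z) = 415 (d(m, Z) = -5*(-83) = 415)
t = 72 (t = 8*9 = 72)
S = 243/19 (S = -243/(5 - 24) = -243/(-19) = -243*(-1/19) = 243/19 ≈ 12.789)
h(N) = 243/19
U = 415
U/h(t) = 415/(243/19) = 415*(19/243) = 7885/243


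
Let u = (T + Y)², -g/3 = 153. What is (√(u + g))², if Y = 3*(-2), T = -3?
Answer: -378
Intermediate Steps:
g = -459 (g = -3*153 = -459)
Y = -6
u = 81 (u = (-3 - 6)² = (-9)² = 81)
(√(u + g))² = (√(81 - 459))² = (√(-378))² = (3*I*√42)² = -378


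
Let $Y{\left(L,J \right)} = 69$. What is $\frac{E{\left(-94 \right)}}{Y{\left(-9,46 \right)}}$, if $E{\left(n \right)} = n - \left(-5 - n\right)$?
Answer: $- \frac{61}{23} \approx -2.6522$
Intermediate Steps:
$E{\left(n \right)} = 5 + 2 n$ ($E{\left(n \right)} = n + \left(5 + n\right) = 5 + 2 n$)
$\frac{E{\left(-94 \right)}}{Y{\left(-9,46 \right)}} = \frac{5 + 2 \left(-94\right)}{69} = \left(5 - 188\right) \frac{1}{69} = \left(-183\right) \frac{1}{69} = - \frac{61}{23}$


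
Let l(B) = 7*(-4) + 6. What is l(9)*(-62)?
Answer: 1364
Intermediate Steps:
l(B) = -22 (l(B) = -28 + 6 = -22)
l(9)*(-62) = -22*(-62) = 1364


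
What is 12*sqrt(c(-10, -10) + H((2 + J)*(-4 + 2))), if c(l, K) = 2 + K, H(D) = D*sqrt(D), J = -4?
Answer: 0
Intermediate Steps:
H(D) = D**(3/2)
12*sqrt(c(-10, -10) + H((2 + J)*(-4 + 2))) = 12*sqrt((2 - 10) + ((2 - 4)*(-4 + 2))**(3/2)) = 12*sqrt(-8 + (-2*(-2))**(3/2)) = 12*sqrt(-8 + 4**(3/2)) = 12*sqrt(-8 + 8) = 12*sqrt(0) = 12*0 = 0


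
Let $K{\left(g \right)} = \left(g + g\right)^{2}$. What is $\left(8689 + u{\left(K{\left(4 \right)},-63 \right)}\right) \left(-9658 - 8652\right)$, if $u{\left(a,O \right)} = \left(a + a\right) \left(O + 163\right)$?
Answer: $-393463590$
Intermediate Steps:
$K{\left(g \right)} = 4 g^{2}$ ($K{\left(g \right)} = \left(2 g\right)^{2} = 4 g^{2}$)
$u{\left(a,O \right)} = 2 a \left(163 + O\right)$
$\left(8689 + u{\left(K{\left(4 \right)},-63 \right)}\right) \left(-9658 - 8652\right) = \left(8689 + 2 \cdot 4 \cdot 4^{2} \left(163 - 63\right)\right) \left(-9658 - 8652\right) = \left(8689 + 2 \cdot 4 \cdot 16 \cdot 100\right) \left(-18310\right) = \left(8689 + 2 \cdot 64 \cdot 100\right) \left(-18310\right) = \left(8689 + 12800\right) \left(-18310\right) = 21489 \left(-18310\right) = -393463590$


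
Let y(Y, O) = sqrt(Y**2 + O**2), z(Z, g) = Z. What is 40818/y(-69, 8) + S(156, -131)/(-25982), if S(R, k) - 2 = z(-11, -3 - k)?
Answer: 9/25982 + 40818*sqrt(193)/965 ≈ 587.63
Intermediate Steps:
S(R, k) = -9 (S(R, k) = 2 - 11 = -9)
y(Y, O) = sqrt(O**2 + Y**2)
40818/y(-69, 8) + S(156, -131)/(-25982) = 40818/(sqrt(8**2 + (-69)**2)) - 9/(-25982) = 40818/(sqrt(64 + 4761)) - 9*(-1/25982) = 40818/(sqrt(4825)) + 9/25982 = 40818/((5*sqrt(193))) + 9/25982 = 40818*(sqrt(193)/965) + 9/25982 = 40818*sqrt(193)/965 + 9/25982 = 9/25982 + 40818*sqrt(193)/965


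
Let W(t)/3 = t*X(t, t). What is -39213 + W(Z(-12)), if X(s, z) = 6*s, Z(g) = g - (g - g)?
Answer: -36621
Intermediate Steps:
Z(g) = g (Z(g) = g - 1*0 = g + 0 = g)
W(t) = 18*t² (W(t) = 3*(t*(6*t)) = 3*(6*t²) = 18*t²)
-39213 + W(Z(-12)) = -39213 + 18*(-12)² = -39213 + 18*144 = -39213 + 2592 = -36621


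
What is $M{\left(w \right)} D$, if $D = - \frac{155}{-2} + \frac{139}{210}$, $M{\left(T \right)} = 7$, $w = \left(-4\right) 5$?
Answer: $\frac{8207}{15} \approx 547.13$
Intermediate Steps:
$w = -20$
$D = \frac{8207}{105}$ ($D = \left(-155\right) \left(- \frac{1}{2}\right) + 139 \cdot \frac{1}{210} = \frac{155}{2} + \frac{139}{210} = \frac{8207}{105} \approx 78.162$)
$M{\left(w \right)} D = 7 \cdot \frac{8207}{105} = \frac{8207}{15}$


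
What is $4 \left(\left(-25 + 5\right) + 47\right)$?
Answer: $108$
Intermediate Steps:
$4 \left(\left(-25 + 5\right) + 47\right) = 4 \left(-20 + 47\right) = 4 \cdot 27 = 108$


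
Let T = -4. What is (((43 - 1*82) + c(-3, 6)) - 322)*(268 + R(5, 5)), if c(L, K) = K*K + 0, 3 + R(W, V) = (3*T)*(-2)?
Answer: -93925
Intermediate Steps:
R(W, V) = 21 (R(W, V) = -3 + (3*(-4))*(-2) = -3 - 12*(-2) = -3 + 24 = 21)
c(L, K) = K**2 (c(L, K) = K**2 + 0 = K**2)
(((43 - 1*82) + c(-3, 6)) - 322)*(268 + R(5, 5)) = (((43 - 1*82) + 6**2) - 322)*(268 + 21) = (((43 - 82) + 36) - 322)*289 = ((-39 + 36) - 322)*289 = (-3 - 322)*289 = -325*289 = -93925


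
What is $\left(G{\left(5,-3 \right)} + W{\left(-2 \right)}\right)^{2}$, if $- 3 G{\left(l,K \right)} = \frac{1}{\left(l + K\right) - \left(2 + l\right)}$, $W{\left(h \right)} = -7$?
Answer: $\frac{10816}{225} \approx 48.071$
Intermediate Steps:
$G{\left(l,K \right)} = - \frac{1}{3 \left(-2 + K\right)}$ ($G{\left(l,K \right)} = - \frac{1}{3 \left(\left(l + K\right) - \left(2 + l\right)\right)} = - \frac{1}{3 \left(\left(K + l\right) - \left(2 + l\right)\right)} = - \frac{1}{3 \left(-2 + K\right)}$)
$\left(G{\left(5,-3 \right)} + W{\left(-2 \right)}\right)^{2} = \left(- \frac{1}{-6 + 3 \left(-3\right)} - 7\right)^{2} = \left(- \frac{1}{-6 - 9} - 7\right)^{2} = \left(- \frac{1}{-15} - 7\right)^{2} = \left(\left(-1\right) \left(- \frac{1}{15}\right) - 7\right)^{2} = \left(\frac{1}{15} - 7\right)^{2} = \left(- \frac{104}{15}\right)^{2} = \frac{10816}{225}$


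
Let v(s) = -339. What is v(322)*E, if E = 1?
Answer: -339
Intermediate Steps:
v(322)*E = -339*1 = -339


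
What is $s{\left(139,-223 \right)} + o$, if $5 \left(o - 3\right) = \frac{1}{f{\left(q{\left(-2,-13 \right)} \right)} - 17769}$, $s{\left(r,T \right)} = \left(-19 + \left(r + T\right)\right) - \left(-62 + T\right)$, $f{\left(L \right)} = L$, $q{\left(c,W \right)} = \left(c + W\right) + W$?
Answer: $\frac{16462224}{88985} \approx 185.0$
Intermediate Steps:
$q{\left(c,W \right)} = c + 2 W$ ($q{\left(c,W \right)} = \left(W + c\right) + W = c + 2 W$)
$s{\left(r,T \right)} = 43 + r$ ($s{\left(r,T \right)} = \left(-19 + \left(T + r\right)\right) - \left(-62 + T\right) = \left(-19 + T + r\right) - \left(-62 + T\right) = 43 + r$)
$o = \frac{266954}{88985}$ ($o = 3 + \frac{1}{5 \left(\left(-2 + 2 \left(-13\right)\right) - 17769\right)} = 3 + \frac{1}{5 \left(\left(-2 - 26\right) - 17769\right)} = 3 + \frac{1}{5 \left(-28 - 17769\right)} = 3 + \frac{1}{5 \left(-17797\right)} = 3 + \frac{1}{5} \left(- \frac{1}{17797}\right) = 3 - \frac{1}{88985} = \frac{266954}{88985} \approx 3.0$)
$s{\left(139,-223 \right)} + o = \left(43 + 139\right) + \frac{266954}{88985} = 182 + \frac{266954}{88985} = \frac{16462224}{88985}$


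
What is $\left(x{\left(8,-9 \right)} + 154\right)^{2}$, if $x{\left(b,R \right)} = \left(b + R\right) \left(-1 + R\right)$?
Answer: $26896$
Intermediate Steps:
$x{\left(b,R \right)} = \left(-1 + R\right) \left(R + b\right)$ ($x{\left(b,R \right)} = \left(R + b\right) \left(-1 + R\right) = \left(-1 + R\right) \left(R + b\right)$)
$\left(x{\left(8,-9 \right)} + 154\right)^{2} = \left(\left(\left(-9\right)^{2} - -9 - 8 - 72\right) + 154\right)^{2} = \left(\left(81 + 9 - 8 - 72\right) + 154\right)^{2} = \left(10 + 154\right)^{2} = 164^{2} = 26896$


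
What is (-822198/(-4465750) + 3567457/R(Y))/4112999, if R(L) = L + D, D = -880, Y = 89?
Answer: -7965360369566/7264395799920875 ≈ -0.0010965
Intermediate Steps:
R(L) = -880 + L (R(L) = L - 880 = -880 + L)
(-822198/(-4465750) + 3567457/R(Y))/4112999 = (-822198/(-4465750) + 3567457/(-880 + 89))/4112999 = (-822198*(-1/4465750) + 3567457/(-791))*(1/4112999) = (411099/2232875 + 3567457*(-1/791))*(1/4112999) = (411099/2232875 - 3567457/791)*(1/4112999) = -7965360369566/1766204125*1/4112999 = -7965360369566/7264395799920875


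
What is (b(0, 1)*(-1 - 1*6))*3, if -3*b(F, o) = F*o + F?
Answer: 0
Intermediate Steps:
b(F, o) = -F/3 - F*o/3 (b(F, o) = -(F*o + F)/3 = -(F + F*o)/3 = -F/3 - F*o/3)
(b(0, 1)*(-1 - 1*6))*3 = ((-⅓*0*(1 + 1))*(-1 - 1*6))*3 = ((-⅓*0*2)*(-1 - 6))*3 = (0*(-7))*3 = 0*3 = 0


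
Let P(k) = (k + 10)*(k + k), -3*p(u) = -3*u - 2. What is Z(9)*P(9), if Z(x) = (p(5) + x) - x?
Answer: 1938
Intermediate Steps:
p(u) = ⅔ + u (p(u) = -(-3*u - 2)/3 = -(-2 - 3*u)/3 = ⅔ + u)
P(k) = 2*k*(10 + k) (P(k) = (10 + k)*(2*k) = 2*k*(10 + k))
Z(x) = 17/3 (Z(x) = ((⅔ + 5) + x) - x = (17/3 + x) - x = 17/3)
Z(9)*P(9) = 17*(2*9*(10 + 9))/3 = 17*(2*9*19)/3 = (17/3)*342 = 1938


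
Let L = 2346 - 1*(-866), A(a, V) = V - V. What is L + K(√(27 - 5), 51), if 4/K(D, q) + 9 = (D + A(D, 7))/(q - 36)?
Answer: 58459936/18203 - 60*√22/18203 ≈ 3211.5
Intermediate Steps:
A(a, V) = 0
K(D, q) = 4/(-9 + D/(-36 + q)) (K(D, q) = 4/(-9 + (D + 0)/(q - 36)) = 4/(-9 + D/(-36 + q)))
L = 3212 (L = 2346 + 866 = 3212)
L + K(√(27 - 5), 51) = 3212 + 4*(-36 + 51)/(324 + √(27 - 5) - 9*51) = 3212 + 4*15/(324 + √22 - 459) = 3212 + 4*15/(-135 + √22) = 3212 + 60/(-135 + √22)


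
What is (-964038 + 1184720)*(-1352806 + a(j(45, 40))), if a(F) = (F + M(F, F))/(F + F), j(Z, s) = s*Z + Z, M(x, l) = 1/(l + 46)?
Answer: -1041574096990076804/3488895 ≈ -2.9854e+11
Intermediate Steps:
M(x, l) = 1/(46 + l)
j(Z, s) = Z + Z*s (j(Z, s) = Z*s + Z = Z + Z*s)
a(F) = (F + 1/(46 + F))/(2*F) (a(F) = (F + 1/(46 + F))/(F + F) = (F + 1/(46 + F))/((2*F)) = (F + 1/(46 + F))*(1/(2*F)) = (F + 1/(46 + F))/(2*F))
(-964038 + 1184720)*(-1352806 + a(j(45, 40))) = (-964038 + 1184720)*(-1352806 + (1 + (45*(1 + 40))*(46 + 45*(1 + 40)))/(2*((45*(1 + 40)))*(46 + 45*(1 + 40)))) = 220682*(-1352806 + (1 + (45*41)*(46 + 45*41))/(2*((45*41))*(46 + 45*41))) = 220682*(-1352806 + (½)*(1 + 1845*(46 + 1845))/(1845*(46 + 1845))) = 220682*(-1352806 + (½)*(1/1845)*(1 + 1845*1891)/1891) = 220682*(-1352806 + (½)*(1/1845)*(1/1891)*(1 + 3488895)) = 220682*(-1352806 + (½)*(1/1845)*(1/1891)*3488896) = 220682*(-1352806 + 1744448/3488895) = 220682*(-4719796344922/3488895) = -1041574096990076804/3488895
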